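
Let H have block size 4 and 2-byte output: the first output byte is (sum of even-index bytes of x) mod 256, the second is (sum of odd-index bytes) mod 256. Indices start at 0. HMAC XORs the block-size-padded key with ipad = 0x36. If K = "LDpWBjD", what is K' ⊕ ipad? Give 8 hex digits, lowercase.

Key "LDpWBjD" = 4c 44 70 57 42 6a 44 is 7 bytes > B = 4, so hash it first: H(key) = 42 05, then zero-pad to 4 bytes: K' = 42 05 00 00.
XOR each byte with 0x36: 42⊕36=74, 05⊕36=33, 00⊕36=36, 00⊕36=36.

74333636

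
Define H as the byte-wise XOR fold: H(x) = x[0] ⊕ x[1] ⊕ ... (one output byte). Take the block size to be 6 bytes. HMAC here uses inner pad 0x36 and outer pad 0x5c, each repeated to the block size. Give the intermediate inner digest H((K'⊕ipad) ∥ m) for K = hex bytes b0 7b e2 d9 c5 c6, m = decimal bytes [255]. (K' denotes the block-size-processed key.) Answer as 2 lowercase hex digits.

Key hex bytes b0 7b e2 d9 c5 c6 is exactly B = 6 bytes: K' = b0 7b e2 d9 c5 c6.
K' ⊕ ipad = 86 4d d4 ef f3 f0.
Inner input = 86 4d d4 ef f3 f0 ∥ ff.
Inner hash: XOR 86⊕4d⊕d4⊕ef⊕f3⊕f0⊕ff = 0c.

0c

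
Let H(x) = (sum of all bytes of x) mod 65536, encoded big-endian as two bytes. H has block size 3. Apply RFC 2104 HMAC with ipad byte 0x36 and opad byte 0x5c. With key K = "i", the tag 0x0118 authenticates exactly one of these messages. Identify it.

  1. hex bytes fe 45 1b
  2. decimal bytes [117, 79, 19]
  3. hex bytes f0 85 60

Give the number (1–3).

Key "i" = 69 is 1 byte ≤ B = 3; zero-pad to 3 bytes: K' = 69 00 00.
K' ⊕ ipad = 5f 36 36; K' ⊕ opad = 35 5c 5c.
m1: inner = H(5f 36 36 fe 45 1b) = 02 29; tag = H(35 5c 5c 02 29) = 0118 ← matches
m2: inner = H(5f 36 36 75 4f 13) = 01 a2; tag = H(35 5c 5c 01 a2) = 0190
m3: inner = H(5f 36 36 f0 85 60) = 02 a0; tag = H(35 5c 5c 02 a0) = 018f

1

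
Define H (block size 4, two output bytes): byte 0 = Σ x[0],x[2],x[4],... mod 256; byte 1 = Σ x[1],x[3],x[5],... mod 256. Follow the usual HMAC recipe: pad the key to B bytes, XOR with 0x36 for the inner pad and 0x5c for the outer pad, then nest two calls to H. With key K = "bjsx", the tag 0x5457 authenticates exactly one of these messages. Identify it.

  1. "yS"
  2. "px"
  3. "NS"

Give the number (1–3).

Key "bjsx" = 62 6a 73 78 is exactly B = 4 bytes: K' = 62 6a 73 78.
K' ⊕ ipad = 54 5c 45 4e; K' ⊕ opad = 3e 36 2f 24.
m1: inner = H(54 5c 45 4e 79 53) = 12 fd; tag = H(3e 36 2f 24 12 fd) = 7f57
m2: inner = H(54 5c 45 4e 70 78) = 09 22; tag = H(3e 36 2f 24 09 22) = 767c
m3: inner = H(54 5c 45 4e 4e 53) = e7 fd; tag = H(3e 36 2f 24 e7 fd) = 5457 ← matches

3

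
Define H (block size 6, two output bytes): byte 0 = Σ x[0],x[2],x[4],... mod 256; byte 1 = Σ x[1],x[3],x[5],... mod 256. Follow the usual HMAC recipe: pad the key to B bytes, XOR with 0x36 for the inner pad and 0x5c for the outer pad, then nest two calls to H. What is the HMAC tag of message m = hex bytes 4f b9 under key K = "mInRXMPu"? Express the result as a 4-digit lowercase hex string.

0749

Key "mInRXMPu" = 6d 49 6e 52 58 4d 50 75 is 8 bytes > B = 6, so hash it first: H(key) = 83 5d, then zero-pad to 6 bytes: K' = 83 5d 00 00 00 00.
K' ⊕ ipad = b5 6b 36 36 36 36.  K' ⊕ opad = df 01 5c 5c 5c 5c.
Inner input = (K'⊕ipad) ∥ m = b5 6b 36 36 36 36 ∥ 4f b9.
Inner hash: even-index sum = 368 mod 256 = 112; odd-index sum = 400 mod 256 = 144 → 70 90.
Outer input = (K'⊕opad) ∥ inner = df 01 5c 5c 5c 5c ∥ 70 90.
Outer hash (tag): even-index sum = 519 mod 256 = 7; odd-index sum = 329 mod 256 = 73 → 07 49.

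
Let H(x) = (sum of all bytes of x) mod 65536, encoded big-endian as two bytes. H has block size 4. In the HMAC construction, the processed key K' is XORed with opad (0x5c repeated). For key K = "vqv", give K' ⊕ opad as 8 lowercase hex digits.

2a2d2a5c

Key "vqv" = 76 71 76 is 3 bytes ≤ B = 4; zero-pad to 4 bytes: K' = 76 71 76 00.
XOR each byte with 0x5c: 76⊕5c=2a, 71⊕5c=2d, 76⊕5c=2a, 00⊕5c=5c.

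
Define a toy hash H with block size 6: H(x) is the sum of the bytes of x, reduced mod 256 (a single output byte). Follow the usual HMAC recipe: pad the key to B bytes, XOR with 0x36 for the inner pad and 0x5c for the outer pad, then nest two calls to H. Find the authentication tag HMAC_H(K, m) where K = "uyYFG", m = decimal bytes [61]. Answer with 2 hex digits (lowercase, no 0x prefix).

39

Key "uyYFG" = 75 79 59 46 47 is 5 bytes ≤ B = 6; zero-pad to 6 bytes: K' = 75 79 59 46 47 00.
K' ⊕ ipad = 43 4f 6f 70 71 36.  K' ⊕ opad = 29 25 05 1a 1b 5c.
Inner input = (K'⊕ipad) ∥ m = 43 4f 6f 70 71 36 ∥ 3d.
Inner hash: sum = 67+79+111+112+113+54+61 = 597; mod 256 = 85 → 55.
Outer input = (K'⊕opad) ∥ inner = 29 25 05 1a 1b 5c ∥ 55.
Outer hash (tag): sum = 41+37+5+26+27+92+85 = 313; mod 256 = 57 → 39.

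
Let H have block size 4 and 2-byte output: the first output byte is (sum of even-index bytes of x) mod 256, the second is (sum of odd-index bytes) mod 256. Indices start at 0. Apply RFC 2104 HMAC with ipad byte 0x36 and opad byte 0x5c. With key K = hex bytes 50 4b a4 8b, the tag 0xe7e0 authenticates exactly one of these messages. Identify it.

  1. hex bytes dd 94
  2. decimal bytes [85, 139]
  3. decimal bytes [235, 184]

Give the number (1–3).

3

Key hex bytes 50 4b a4 8b is exactly B = 4 bytes: K' = 50 4b a4 8b.
K' ⊕ ipad = 66 7d 92 bd; K' ⊕ opad = 0c 17 f8 d7.
m1: inner = H(66 7d 92 bd dd 94) = d5 ce; tag = H(0c 17 f8 d7 d5 ce) = d9bc
m2: inner = H(66 7d 92 bd 55 8b) = 4d c5; tag = H(0c 17 f8 d7 4d c5) = 51b3
m3: inner = H(66 7d 92 bd eb b8) = e3 f2; tag = H(0c 17 f8 d7 e3 f2) = e7e0 ← matches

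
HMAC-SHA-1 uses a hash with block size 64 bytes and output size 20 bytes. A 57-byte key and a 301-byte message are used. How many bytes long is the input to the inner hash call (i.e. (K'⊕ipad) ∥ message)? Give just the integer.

Key is 57 ≤ 64 bytes, zero-padded: |K'| = 64.
Inner input = (K'⊕ipad) ∥ m → 64 + 301 = 365 bytes.

365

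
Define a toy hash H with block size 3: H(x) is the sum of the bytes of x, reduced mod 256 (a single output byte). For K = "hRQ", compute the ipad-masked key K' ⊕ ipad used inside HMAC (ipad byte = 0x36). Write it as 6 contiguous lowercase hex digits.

5e6467

Key "hRQ" = 68 52 51 is exactly B = 3 bytes: K' = 68 52 51.
XOR each byte with 0x36: 68⊕36=5e, 52⊕36=64, 51⊕36=67.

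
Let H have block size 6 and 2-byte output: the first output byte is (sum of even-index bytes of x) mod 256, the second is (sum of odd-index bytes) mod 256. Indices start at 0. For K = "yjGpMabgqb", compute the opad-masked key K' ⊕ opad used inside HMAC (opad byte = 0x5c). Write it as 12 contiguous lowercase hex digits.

bc585c5c5c5c

Key "yjGpMabgqb" = 79 6a 47 70 4d 61 62 67 71 62 is 10 bytes > B = 6, so hash it first: H(key) = e0 04, then zero-pad to 6 bytes: K' = e0 04 00 00 00 00.
XOR each byte with 0x5c: e0⊕5c=bc, 04⊕5c=58, 00⊕5c=5c, 00⊕5c=5c, 00⊕5c=5c, 00⊕5c=5c.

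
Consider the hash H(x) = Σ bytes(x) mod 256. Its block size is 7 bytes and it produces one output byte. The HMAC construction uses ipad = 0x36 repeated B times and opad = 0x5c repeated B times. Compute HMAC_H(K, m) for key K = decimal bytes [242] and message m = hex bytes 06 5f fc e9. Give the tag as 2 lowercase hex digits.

Key decimal bytes [242] = f2 is 1 byte ≤ B = 7; zero-pad to 7 bytes: K' = f2 00 00 00 00 00 00.
K' ⊕ ipad = c4 36 36 36 36 36 36.  K' ⊕ opad = ae 5c 5c 5c 5c 5c 5c.
Inner input = (K'⊕ipad) ∥ m = c4 36 36 36 36 36 36 ∥ 06 5f fc e9.
Inner hash: sum = 196+54+54+54+54+54+54+6+95+252+233 = 1106; mod 256 = 82 → 52.
Outer input = (K'⊕opad) ∥ inner = ae 5c 5c 5c 5c 5c 5c ∥ 52.
Outer hash (tag): sum = 174+92+92+92+92+92+92+82 = 808; mod 256 = 40 → 28.

28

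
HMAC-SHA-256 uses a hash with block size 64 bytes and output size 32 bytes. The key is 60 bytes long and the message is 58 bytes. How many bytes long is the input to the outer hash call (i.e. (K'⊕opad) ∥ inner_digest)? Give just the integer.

96

Key is 60 ≤ 64 bytes, zero-padded: |K'| = 64.
Outer input = (K'⊕opad) ∥ H(inner) → 64 + 32 = 96 bytes.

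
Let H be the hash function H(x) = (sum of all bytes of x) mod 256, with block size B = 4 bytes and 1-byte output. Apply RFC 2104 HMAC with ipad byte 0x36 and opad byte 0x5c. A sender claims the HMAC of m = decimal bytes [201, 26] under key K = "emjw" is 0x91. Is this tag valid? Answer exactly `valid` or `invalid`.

Key "emjw" = 65 6d 6a 77 is exactly B = 4 bytes: K' = 65 6d 6a 77.
K' ⊕ ipad = 53 5b 5c 41; K' ⊕ opad = 39 31 36 2b.
Inner hash: sum = 83+91+92+65+201+26 = 558; mod 256 = 46 → 2e.
Outer hash (recomputed tag): sum = 57+49+54+43+46 = 249 → f9.
Recomputed tag = f9; claimed = 91 → mismatch.

invalid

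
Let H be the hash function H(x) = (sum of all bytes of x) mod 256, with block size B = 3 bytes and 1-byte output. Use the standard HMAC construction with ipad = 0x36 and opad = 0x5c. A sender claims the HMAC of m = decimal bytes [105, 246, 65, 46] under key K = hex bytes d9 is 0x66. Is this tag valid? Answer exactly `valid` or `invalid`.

valid

Key hex bytes d9 is 1 byte ≤ B = 3; zero-pad to 3 bytes: K' = d9 00 00.
K' ⊕ ipad = ef 36 36; K' ⊕ opad = 85 5c 5c.
Inner hash: sum = 239+54+54+105+246+65+46 = 809; mod 256 = 41 → 29.
Outer hash (recomputed tag): sum = 133+92+92+41 = 358; mod 256 = 102 → 66.
Recomputed tag = 66; claimed = 66 → match.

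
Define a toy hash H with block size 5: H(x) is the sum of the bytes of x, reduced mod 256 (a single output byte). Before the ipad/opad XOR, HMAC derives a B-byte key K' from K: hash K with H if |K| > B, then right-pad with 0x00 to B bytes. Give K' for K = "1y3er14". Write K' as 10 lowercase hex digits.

1900000000

|K| = 7 > B = 5, so first hash the key.
H(K): sum = 49+121+51+101+114+49+52 = 537; mod 256 = 25 → 19.
Zero-pad H(K) = 19 to 5 bytes: K' = 19 00 00 00 00.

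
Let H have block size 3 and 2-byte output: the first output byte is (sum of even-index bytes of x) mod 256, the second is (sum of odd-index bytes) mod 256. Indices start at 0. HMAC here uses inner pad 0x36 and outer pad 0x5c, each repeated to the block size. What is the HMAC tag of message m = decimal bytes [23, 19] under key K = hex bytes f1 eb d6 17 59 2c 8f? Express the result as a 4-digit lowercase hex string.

Key hex bytes f1 eb d6 17 59 2c 8f is 7 bytes > B = 3, so hash it first: H(key) = af 2e, then zero-pad to 3 bytes: K' = af 2e 00.
K' ⊕ ipad = 99 18 36.  K' ⊕ opad = f3 72 5c.
Inner input = (K'⊕ipad) ∥ m = 99 18 36 ∥ 17 13.
Inner hash: even-index sum = 226 mod 256 = 226; odd-index sum = 47 mod 256 = 47 → e2 2f.
Outer input = (K'⊕opad) ∥ inner = f3 72 5c ∥ e2 2f.
Outer hash (tag): even-index sum = 382 mod 256 = 126; odd-index sum = 340 mod 256 = 84 → 7e 54.

7e54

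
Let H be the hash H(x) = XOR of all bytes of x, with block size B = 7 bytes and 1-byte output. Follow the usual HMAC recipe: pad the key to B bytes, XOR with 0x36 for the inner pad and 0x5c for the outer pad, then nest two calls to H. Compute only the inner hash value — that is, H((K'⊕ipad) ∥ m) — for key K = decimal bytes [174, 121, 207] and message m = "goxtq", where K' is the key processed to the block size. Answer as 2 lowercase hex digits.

Key decimal bytes [174, 121, 207] = ae 79 cf is 3 bytes ≤ B = 7; zero-pad to 7 bytes: K' = ae 79 cf 00 00 00 00.
K' ⊕ ipad = 98 4f f9 36 36 36 36.
Inner input = 98 4f f9 36 36 36 36 ∥ 67 6f 78 74 71.
Inner hash: XOR 98⊕4f⊕f9⊕36⊕36⊕36⊕36⊕67⊕6f⊕78⊕74⊕71 = 5b.

5b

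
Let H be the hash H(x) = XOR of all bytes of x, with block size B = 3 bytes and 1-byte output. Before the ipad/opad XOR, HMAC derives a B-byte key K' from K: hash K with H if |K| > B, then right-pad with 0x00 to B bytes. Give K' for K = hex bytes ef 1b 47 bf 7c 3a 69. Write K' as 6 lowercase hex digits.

|K| = 7 > B = 3, so first hash the key.
H(K): XOR ef⊕1b⊕47⊕bf⊕7c⊕3a⊕69 = 23.
Zero-pad H(K) = 23 to 3 bytes: K' = 23 00 00.

230000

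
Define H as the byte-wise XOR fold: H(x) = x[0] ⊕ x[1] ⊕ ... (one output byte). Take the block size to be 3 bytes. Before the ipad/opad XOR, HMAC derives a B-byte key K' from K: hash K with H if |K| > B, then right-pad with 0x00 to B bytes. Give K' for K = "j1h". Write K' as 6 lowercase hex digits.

6a3168

Key "j1h" = 6a 31 68 is exactly B = 3 bytes: K' = 6a 31 68.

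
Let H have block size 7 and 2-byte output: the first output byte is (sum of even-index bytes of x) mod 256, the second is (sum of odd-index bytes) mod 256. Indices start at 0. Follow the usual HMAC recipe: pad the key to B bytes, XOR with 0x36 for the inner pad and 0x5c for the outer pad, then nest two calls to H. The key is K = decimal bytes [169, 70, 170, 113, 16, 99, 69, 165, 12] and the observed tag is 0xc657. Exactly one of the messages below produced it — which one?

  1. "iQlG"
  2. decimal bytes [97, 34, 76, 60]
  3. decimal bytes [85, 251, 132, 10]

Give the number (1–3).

Key decimal bytes [169, 70, 170, 113, 16, 99, 69, 165, 12] = a9 46 aa 71 10 63 45 a5 0c is 9 bytes > B = 7, so hash it first: H(key) = b4 bf, then zero-pad to 7 bytes: K' = b4 bf 00 00 00 00 00.
K' ⊕ ipad = 82 89 36 36 36 36 36; K' ⊕ opad = e8 e3 5c 5c 5c 5c 5c.
m1: inner = H(82 89 36 36 36 36 36 69 51 6c 47) = bc ca; tag = H(e8 e3 5c 5c 5c 5c 5c bc ca) = c657 ← matches
m2: inner = H(82 89 36 36 36 36 36 61 22 4c 3c) = 82 a2; tag = H(e8 e3 5c 5c 5c 5c 5c 82 a2) = 9e1d
m3: inner = H(82 89 36 36 36 36 36 55 fb 84 0a) = 29 ce; tag = H(e8 e3 5c 5c 5c 5c 5c 29 ce) = cac4

1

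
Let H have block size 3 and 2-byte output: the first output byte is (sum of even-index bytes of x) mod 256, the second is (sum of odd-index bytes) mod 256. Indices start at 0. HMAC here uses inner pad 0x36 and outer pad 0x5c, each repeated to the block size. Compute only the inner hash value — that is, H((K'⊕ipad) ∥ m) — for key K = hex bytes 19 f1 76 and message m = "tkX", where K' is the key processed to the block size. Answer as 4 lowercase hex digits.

Key hex bytes 19 f1 76 is exactly B = 3 bytes: K' = 19 f1 76.
K' ⊕ ipad = 2f c7 40.
Inner input = 2f c7 40 ∥ 74 6b 58.
Inner hash: even-index sum = 218 mod 256 = 218; odd-index sum = 403 mod 256 = 147 → da 93.

da93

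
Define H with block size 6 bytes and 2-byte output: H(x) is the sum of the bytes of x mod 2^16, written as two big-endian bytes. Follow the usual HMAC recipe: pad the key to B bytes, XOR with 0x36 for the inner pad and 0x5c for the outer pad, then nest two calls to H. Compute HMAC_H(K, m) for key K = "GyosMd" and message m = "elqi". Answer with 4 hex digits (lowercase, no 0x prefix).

Key "GyosMd" = 47 79 6f 73 4d 64 is exactly B = 6 bytes: K' = 47 79 6f 73 4d 64.
K' ⊕ ipad = 71 4f 59 45 7b 52.  K' ⊕ opad = 1b 25 33 2f 11 38.
Inner input = (K'⊕ipad) ∥ m = 71 4f 59 45 7b 52 ∥ 65 6c 71 69.
Inner hash: sum = 113+79+89+69+123+82+101+108+113+105 = 982 → 03 d6.
Outer input = (K'⊕opad) ∥ inner = 1b 25 33 2f 11 38 ∥ 03 d6.
Outer hash (tag): sum = 27+37+51+47+17+56+3+214 = 452 → 01 c4.

01c4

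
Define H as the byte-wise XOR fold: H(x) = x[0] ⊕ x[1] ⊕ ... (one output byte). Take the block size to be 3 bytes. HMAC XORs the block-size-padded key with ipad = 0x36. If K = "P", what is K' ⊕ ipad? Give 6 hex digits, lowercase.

663636

Key "P" = 50 is 1 byte ≤ B = 3; zero-pad to 3 bytes: K' = 50 00 00.
XOR each byte with 0x36: 50⊕36=66, 00⊕36=36, 00⊕36=36.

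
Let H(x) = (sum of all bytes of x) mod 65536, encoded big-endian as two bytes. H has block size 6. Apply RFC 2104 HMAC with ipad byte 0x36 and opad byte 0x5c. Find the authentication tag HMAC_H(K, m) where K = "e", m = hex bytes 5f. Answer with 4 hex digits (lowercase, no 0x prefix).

02c6

Key "e" = 65 is 1 byte ≤ B = 6; zero-pad to 6 bytes: K' = 65 00 00 00 00 00.
K' ⊕ ipad = 53 36 36 36 36 36.  K' ⊕ opad = 39 5c 5c 5c 5c 5c.
Inner input = (K'⊕ipad) ∥ m = 53 36 36 36 36 36 ∥ 5f.
Inner hash: sum = 83+54+54+54+54+54+95 = 448 → 01 c0.
Outer input = (K'⊕opad) ∥ inner = 39 5c 5c 5c 5c 5c ∥ 01 c0.
Outer hash (tag): sum = 57+92+92+92+92+92+1+192 = 710 → 02 c6.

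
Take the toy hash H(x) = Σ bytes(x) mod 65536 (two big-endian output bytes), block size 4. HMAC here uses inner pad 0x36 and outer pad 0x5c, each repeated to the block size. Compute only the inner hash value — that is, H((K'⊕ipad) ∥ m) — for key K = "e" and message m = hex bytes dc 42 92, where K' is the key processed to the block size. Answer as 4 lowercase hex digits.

02a5

Key "e" = 65 is 1 byte ≤ B = 4; zero-pad to 4 bytes: K' = 65 00 00 00.
K' ⊕ ipad = 53 36 36 36.
Inner input = 53 36 36 36 ∥ dc 42 92.
Inner hash: sum = 83+54+54+54+220+66+146 = 677 → 02 a5.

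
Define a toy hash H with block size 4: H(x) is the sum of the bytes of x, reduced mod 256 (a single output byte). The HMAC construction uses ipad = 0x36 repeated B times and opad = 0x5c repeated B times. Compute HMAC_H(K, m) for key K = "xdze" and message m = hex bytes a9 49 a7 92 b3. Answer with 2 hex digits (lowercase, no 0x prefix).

d8

Key "xdze" = 78 64 7a 65 is exactly B = 4 bytes: K' = 78 64 7a 65.
K' ⊕ ipad = 4e 52 4c 53.  K' ⊕ opad = 24 38 26 39.
Inner input = (K'⊕ipad) ∥ m = 4e 52 4c 53 ∥ a9 49 a7 92 b3.
Inner hash: sum = 78+82+76+83+169+73+167+146+179 = 1053; mod 256 = 29 → 1d.
Outer input = (K'⊕opad) ∥ inner = 24 38 26 39 ∥ 1d.
Outer hash (tag): sum = 36+56+38+57+29 = 216 → d8.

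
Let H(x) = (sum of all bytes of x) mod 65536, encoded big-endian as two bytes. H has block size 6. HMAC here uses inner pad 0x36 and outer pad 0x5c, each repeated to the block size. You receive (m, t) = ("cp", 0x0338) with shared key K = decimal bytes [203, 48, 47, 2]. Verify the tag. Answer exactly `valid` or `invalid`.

invalid

Key decimal bytes [203, 48, 47, 2] = cb 30 2f 02 is 4 bytes ≤ B = 6; zero-pad to 6 bytes: K' = cb 30 2f 02 00 00.
K' ⊕ ipad = fd 06 19 34 36 36; K' ⊕ opad = 97 6c 73 5e 5c 5c.
Inner hash: sum = 253+6+25+52+54+54+99+112 = 655 → 02 8f.
Outer hash (recomputed tag): sum = 151+108+115+94+92+92+2+143 = 797 → 03 1d.
Recomputed tag = 031d; claimed = 0338 → mismatch.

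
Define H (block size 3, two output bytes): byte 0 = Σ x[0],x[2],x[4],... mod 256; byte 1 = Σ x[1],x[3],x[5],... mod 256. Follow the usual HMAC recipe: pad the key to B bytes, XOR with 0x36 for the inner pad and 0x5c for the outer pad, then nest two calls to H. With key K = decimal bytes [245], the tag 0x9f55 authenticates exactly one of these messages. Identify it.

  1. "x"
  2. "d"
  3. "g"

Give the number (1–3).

Key decimal bytes [245] = f5 is 1 byte ≤ B = 3; zero-pad to 3 bytes: K' = f5 00 00.
K' ⊕ ipad = c3 36 36; K' ⊕ opad = a9 5c 5c.
m1: inner = H(c3 36 36 78) = f9 ae; tag = H(a9 5c 5c f9 ae) = b355
m2: inner = H(c3 36 36 64) = f9 9a; tag = H(a9 5c 5c f9 9a) = 9f55 ← matches
m3: inner = H(c3 36 36 67) = f9 9d; tag = H(a9 5c 5c f9 9d) = a255

2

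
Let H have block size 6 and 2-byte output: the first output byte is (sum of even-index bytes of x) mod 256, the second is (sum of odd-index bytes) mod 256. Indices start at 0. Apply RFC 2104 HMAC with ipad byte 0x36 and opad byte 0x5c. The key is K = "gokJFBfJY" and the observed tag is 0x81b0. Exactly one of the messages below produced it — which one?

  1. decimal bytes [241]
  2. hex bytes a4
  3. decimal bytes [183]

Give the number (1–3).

1

Key "gokJFBfJY" = 67 6f 6b 4a 46 42 66 4a 59 is 9 bytes > B = 6, so hash it first: H(key) = d7 45, then zero-pad to 6 bytes: K' = d7 45 00 00 00 00.
K' ⊕ ipad = e1 73 36 36 36 36; K' ⊕ opad = 8b 19 5c 5c 5c 5c.
m1: inner = H(e1 73 36 36 36 36 f1) = 3e df; tag = H(8b 19 5c 5c 5c 5c 3e df) = 81b0 ← matches
m2: inner = H(e1 73 36 36 36 36 a4) = f1 df; tag = H(8b 19 5c 5c 5c 5c f1 df) = 34b0
m3: inner = H(e1 73 36 36 36 36 b7) = 04 df; tag = H(8b 19 5c 5c 5c 5c 04 df) = 47b0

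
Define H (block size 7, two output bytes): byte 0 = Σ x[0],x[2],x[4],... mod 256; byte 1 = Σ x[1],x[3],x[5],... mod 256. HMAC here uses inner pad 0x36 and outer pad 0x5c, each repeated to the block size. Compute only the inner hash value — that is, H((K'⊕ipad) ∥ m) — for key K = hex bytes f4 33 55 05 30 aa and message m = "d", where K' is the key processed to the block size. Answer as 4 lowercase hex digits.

Key hex bytes f4 33 55 05 30 aa is 6 bytes ≤ B = 7; zero-pad to 7 bytes: K' = f4 33 55 05 30 aa 00.
K' ⊕ ipad = c2 05 63 33 06 9c 36.
Inner input = c2 05 63 33 06 9c 36 ∥ 64.
Inner hash: even-index sum = 353 mod 256 = 97; odd-index sum = 312 mod 256 = 56 → 61 38.

6138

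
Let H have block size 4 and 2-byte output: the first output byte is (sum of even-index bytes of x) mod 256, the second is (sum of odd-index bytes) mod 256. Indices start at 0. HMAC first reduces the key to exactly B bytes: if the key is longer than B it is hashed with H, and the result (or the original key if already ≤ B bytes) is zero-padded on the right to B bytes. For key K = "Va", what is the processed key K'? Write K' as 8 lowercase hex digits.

56610000

Key "Va" = 56 61 is 2 bytes ≤ B = 4; zero-pad to 4 bytes: K' = 56 61 00 00.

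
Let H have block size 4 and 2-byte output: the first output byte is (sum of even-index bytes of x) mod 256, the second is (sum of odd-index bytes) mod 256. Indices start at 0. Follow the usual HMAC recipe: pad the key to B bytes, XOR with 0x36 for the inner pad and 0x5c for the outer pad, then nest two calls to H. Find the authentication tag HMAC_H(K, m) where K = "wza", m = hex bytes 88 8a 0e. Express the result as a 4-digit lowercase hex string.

968e

Key "wza" = 77 7a 61 is 3 bytes ≤ B = 4; zero-pad to 4 bytes: K' = 77 7a 61 00.
K' ⊕ ipad = 41 4c 57 36.  K' ⊕ opad = 2b 26 3d 5c.
Inner input = (K'⊕ipad) ∥ m = 41 4c 57 36 ∥ 88 8a 0e.
Inner hash: even-index sum = 302 mod 256 = 46; odd-index sum = 268 mod 256 = 12 → 2e 0c.
Outer input = (K'⊕opad) ∥ inner = 2b 26 3d 5c ∥ 2e 0c.
Outer hash (tag): even-index sum = 150 mod 256 = 150; odd-index sum = 142 mod 256 = 142 → 96 8e.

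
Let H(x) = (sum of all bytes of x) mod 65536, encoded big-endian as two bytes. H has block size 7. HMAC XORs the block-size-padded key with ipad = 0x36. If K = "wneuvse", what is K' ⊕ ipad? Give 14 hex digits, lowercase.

41585343404553

Key "wneuvse" = 77 6e 65 75 76 73 65 is exactly B = 7 bytes: K' = 77 6e 65 75 76 73 65.
XOR each byte with 0x36: 77⊕36=41, 6e⊕36=58, 65⊕36=53, 75⊕36=43, 76⊕36=40, 73⊕36=45, 65⊕36=53.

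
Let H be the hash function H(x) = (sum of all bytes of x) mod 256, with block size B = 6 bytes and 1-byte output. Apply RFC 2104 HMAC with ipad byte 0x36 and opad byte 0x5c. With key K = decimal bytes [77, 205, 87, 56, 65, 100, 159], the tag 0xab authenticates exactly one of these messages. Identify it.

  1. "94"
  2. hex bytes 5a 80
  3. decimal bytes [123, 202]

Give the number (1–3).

Key decimal bytes [77, 205, 87, 56, 65, 100, 159] = 4d cd 57 38 41 64 9f is 7 bytes > B = 6, so hash it first: H(key) = ed, then zero-pad to 6 bytes: K' = ed 00 00 00 00 00.
K' ⊕ ipad = db 36 36 36 36 36; K' ⊕ opad = b1 5c 5c 5c 5c 5c.
m1: inner = H(db 36 36 36 36 36 39 34) = 56; tag = H(b1 5c 5c 5c 5c 5c 56) = d3
m2: inner = H(db 36 36 36 36 36 5a 80) = c3; tag = H(b1 5c 5c 5c 5c 5c c3) = 40
m3: inner = H(db 36 36 36 36 36 7b ca) = 2e; tag = H(b1 5c 5c 5c 5c 5c 2e) = ab ← matches

3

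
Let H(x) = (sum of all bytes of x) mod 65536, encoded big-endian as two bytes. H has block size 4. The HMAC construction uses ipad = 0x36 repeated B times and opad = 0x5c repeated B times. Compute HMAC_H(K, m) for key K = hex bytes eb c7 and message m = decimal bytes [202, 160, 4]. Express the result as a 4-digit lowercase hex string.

Key hex bytes eb c7 is 2 bytes ≤ B = 4; zero-pad to 4 bytes: K' = eb c7 00 00.
K' ⊕ ipad = dd f1 36 36.  K' ⊕ opad = b7 9b 5c 5c.
Inner input = (K'⊕ipad) ∥ m = dd f1 36 36 ∥ ca a0 04.
Inner hash: sum = 221+241+54+54+202+160+4 = 936 → 03 a8.
Outer input = (K'⊕opad) ∥ inner = b7 9b 5c 5c ∥ 03 a8.
Outer hash (tag): sum = 183+155+92+92+3+168 = 693 → 02 b5.

02b5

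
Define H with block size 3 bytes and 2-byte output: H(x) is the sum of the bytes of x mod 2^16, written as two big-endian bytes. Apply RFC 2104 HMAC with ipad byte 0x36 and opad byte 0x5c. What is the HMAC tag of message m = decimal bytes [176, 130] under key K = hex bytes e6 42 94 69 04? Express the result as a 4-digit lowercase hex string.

Key hex bytes e6 42 94 69 04 is 5 bytes > B = 3, so hash it first: H(key) = 02 29, then zero-pad to 3 bytes: K' = 02 29 00.
K' ⊕ ipad = 34 1f 36.  K' ⊕ opad = 5e 75 5c.
Inner input = (K'⊕ipad) ∥ m = 34 1f 36 ∥ b0 82.
Inner hash: sum = 52+31+54+176+130 = 443 → 01 bb.
Outer input = (K'⊕opad) ∥ inner = 5e 75 5c ∥ 01 bb.
Outer hash (tag): sum = 94+117+92+1+187 = 491 → 01 eb.

01eb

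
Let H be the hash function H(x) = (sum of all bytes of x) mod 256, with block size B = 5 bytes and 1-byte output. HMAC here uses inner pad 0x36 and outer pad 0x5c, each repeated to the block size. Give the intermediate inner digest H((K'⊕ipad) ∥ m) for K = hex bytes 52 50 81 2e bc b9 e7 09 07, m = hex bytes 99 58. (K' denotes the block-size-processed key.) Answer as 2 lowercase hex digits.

Key hex bytes 52 50 81 2e bc b9 e7 09 07 is 9 bytes > B = 5, so hash it first: H(key) = bd, then zero-pad to 5 bytes: K' = bd 00 00 00 00.
K' ⊕ ipad = 8b 36 36 36 36.
Inner input = 8b 36 36 36 36 ∥ 99 58.
Inner hash: sum = 139+54+54+54+54+153+88 = 596; mod 256 = 84 → 54.

54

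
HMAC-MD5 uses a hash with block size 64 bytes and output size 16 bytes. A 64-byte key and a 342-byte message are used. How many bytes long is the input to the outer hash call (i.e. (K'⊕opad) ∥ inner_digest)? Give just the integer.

80

Key is 64 ≤ 64 bytes, zero-padded: |K'| = 64.
Outer input = (K'⊕opad) ∥ H(inner) → 64 + 16 = 80 bytes.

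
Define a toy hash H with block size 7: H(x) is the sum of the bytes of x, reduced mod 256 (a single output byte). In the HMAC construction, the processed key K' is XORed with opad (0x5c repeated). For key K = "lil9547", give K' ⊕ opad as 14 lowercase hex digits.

3035306569686b

Key "lil9547" = 6c 69 6c 39 35 34 37 is exactly B = 7 bytes: K' = 6c 69 6c 39 35 34 37.
XOR each byte with 0x5c: 6c⊕5c=30, 69⊕5c=35, 6c⊕5c=30, 39⊕5c=65, 35⊕5c=69, 34⊕5c=68, 37⊕5c=6b.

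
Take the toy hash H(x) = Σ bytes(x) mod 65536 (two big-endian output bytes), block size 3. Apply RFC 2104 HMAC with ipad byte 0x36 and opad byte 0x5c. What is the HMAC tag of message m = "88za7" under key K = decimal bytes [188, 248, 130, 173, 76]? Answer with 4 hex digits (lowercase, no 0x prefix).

0136

Key decimal bytes [188, 248, 130, 173, 76] = bc f8 82 ad 4c is 5 bytes > B = 3, so hash it first: H(key) = 03 2f, then zero-pad to 3 bytes: K' = 03 2f 00.
K' ⊕ ipad = 35 19 36.  K' ⊕ opad = 5f 73 5c.
Inner input = (K'⊕ipad) ∥ m = 35 19 36 ∥ 38 38 7a 61 37.
Inner hash: sum = 53+25+54+56+56+122+97+55 = 518 → 02 06.
Outer input = (K'⊕opad) ∥ inner = 5f 73 5c ∥ 02 06.
Outer hash (tag): sum = 95+115+92+2+6 = 310 → 01 36.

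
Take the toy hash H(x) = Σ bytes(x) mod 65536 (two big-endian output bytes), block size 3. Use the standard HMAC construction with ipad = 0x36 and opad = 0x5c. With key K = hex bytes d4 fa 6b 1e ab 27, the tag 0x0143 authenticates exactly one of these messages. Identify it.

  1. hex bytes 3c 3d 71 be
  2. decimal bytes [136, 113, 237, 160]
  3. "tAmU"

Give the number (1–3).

2

Key hex bytes d4 fa 6b 1e ab 27 is 6 bytes > B = 3, so hash it first: H(key) = 03 29, then zero-pad to 3 bytes: K' = 03 29 00.
K' ⊕ ipad = 35 1f 36; K' ⊕ opad = 5f 75 5c.
m1: inner = H(35 1f 36 3c 3d 71 be) = 02 32; tag = H(5f 75 5c 02 32) = 0164
m2: inner = H(35 1f 36 88 71 ed a0) = 03 10; tag = H(5f 75 5c 03 10) = 0143 ← matches
m3: inner = H(35 1f 36 74 41 6d 55) = 02 01; tag = H(5f 75 5c 02 01) = 0133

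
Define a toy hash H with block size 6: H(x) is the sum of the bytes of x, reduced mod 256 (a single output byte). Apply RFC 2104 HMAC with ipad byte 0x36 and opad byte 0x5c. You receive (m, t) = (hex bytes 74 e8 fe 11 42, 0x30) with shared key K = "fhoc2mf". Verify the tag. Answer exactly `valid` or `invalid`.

invalid

Key "fhoc2mf" = 66 68 6f 63 32 6d 66 is 7 bytes > B = 6, so hash it first: H(key) = a5, then zero-pad to 6 bytes: K' = a5 00 00 00 00 00.
K' ⊕ ipad = 93 36 36 36 36 36; K' ⊕ opad = f9 5c 5c 5c 5c 5c.
Inner hash: sum = 147+54+54+54+54+54+116+232+254+17+66 = 1102; mod 256 = 78 → 4e.
Outer hash (recomputed tag): sum = 249+92+92+92+92+92+78 = 787; mod 256 = 19 → 13.
Recomputed tag = 13; claimed = 30 → mismatch.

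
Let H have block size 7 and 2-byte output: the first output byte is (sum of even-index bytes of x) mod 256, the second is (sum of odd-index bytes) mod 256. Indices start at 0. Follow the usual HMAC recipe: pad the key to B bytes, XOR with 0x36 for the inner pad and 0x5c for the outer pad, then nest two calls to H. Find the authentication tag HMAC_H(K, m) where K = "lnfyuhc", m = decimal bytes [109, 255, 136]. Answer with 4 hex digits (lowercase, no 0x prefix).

Key "lnfyuhc" = 6c 6e 66 79 75 68 63 is exactly B = 7 bytes: K' = 6c 6e 66 79 75 68 63.
K' ⊕ ipad = 5a 58 50 4f 43 5e 55.  K' ⊕ opad = 30 32 3a 25 29 34 3f.
Inner input = (K'⊕ipad) ∥ m = 5a 58 50 4f 43 5e 55 ∥ 6d ff 88.
Inner hash: even-index sum = 577 mod 256 = 65; odd-index sum = 506 mod 256 = 250 → 41 fa.
Outer input = (K'⊕opad) ∥ inner = 30 32 3a 25 29 34 3f ∥ 41 fa.
Outer hash (tag): even-index sum = 460 mod 256 = 204; odd-index sum = 204 mod 256 = 204 → cc cc.

cccc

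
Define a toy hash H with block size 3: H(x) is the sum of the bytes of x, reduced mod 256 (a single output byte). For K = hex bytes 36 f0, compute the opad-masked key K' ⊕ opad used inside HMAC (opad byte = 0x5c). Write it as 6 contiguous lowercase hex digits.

Key hex bytes 36 f0 is 2 bytes ≤ B = 3; zero-pad to 3 bytes: K' = 36 f0 00.
XOR each byte with 0x5c: 36⊕5c=6a, f0⊕5c=ac, 00⊕5c=5c.

6aac5c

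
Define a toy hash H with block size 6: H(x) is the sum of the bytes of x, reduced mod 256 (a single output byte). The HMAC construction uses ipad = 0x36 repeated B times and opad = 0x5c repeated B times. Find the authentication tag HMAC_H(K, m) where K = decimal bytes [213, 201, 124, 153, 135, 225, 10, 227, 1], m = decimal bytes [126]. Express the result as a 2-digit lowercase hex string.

Key decimal bytes [213, 201, 124, 153, 135, 225, 10, 227, 1] = d5 c9 7c 99 87 e1 0a e3 01 is 9 bytes > B = 6, so hash it first: H(key) = 09, then zero-pad to 6 bytes: K' = 09 00 00 00 00 00.
K' ⊕ ipad = 3f 36 36 36 36 36.  K' ⊕ opad = 55 5c 5c 5c 5c 5c.
Inner input = (K'⊕ipad) ∥ m = 3f 36 36 36 36 36 ∥ 7e.
Inner hash: sum = 63+54+54+54+54+54+126 = 459; mod 256 = 203 → cb.
Outer input = (K'⊕opad) ∥ inner = 55 5c 5c 5c 5c 5c ∥ cb.
Outer hash (tag): sum = 85+92+92+92+92+92+203 = 748; mod 256 = 236 → ec.

ec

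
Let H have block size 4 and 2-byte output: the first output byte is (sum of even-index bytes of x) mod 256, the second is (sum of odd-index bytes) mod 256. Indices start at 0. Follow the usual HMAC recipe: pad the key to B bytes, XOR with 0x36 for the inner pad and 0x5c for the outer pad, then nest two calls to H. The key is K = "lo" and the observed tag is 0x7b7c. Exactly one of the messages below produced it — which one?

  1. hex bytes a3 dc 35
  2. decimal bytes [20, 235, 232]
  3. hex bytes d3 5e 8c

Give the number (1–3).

Key "lo" = 6c 6f is 2 bytes ≤ B = 4; zero-pad to 4 bytes: K' = 6c 6f 00 00.
K' ⊕ ipad = 5a 59 36 36; K' ⊕ opad = 30 33 5c 5c.
m1: inner = H(5a 59 36 36 a3 dc 35) = 68 6b; tag = H(30 33 5c 5c 68 6b) = f4fa
m2: inner = H(5a 59 36 36 14 eb e8) = 8c 7a; tag = H(30 33 5c 5c 8c 7a) = 1809
m3: inner = H(5a 59 36 36 d3 5e 8c) = ef ed; tag = H(30 33 5c 5c ef ed) = 7b7c ← matches

3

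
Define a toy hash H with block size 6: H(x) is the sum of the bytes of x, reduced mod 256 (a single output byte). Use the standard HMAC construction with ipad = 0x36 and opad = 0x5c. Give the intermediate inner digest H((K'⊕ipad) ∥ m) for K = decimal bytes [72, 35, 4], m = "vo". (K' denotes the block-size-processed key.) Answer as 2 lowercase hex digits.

4c

Key decimal bytes [72, 35, 4] = 48 23 04 is 3 bytes ≤ B = 6; zero-pad to 6 bytes: K' = 48 23 04 00 00 00.
K' ⊕ ipad = 7e 15 32 36 36 36.
Inner input = 7e 15 32 36 36 36 ∥ 76 6f.
Inner hash: sum = 126+21+50+54+54+54+118+111 = 588; mod 256 = 76 → 4c.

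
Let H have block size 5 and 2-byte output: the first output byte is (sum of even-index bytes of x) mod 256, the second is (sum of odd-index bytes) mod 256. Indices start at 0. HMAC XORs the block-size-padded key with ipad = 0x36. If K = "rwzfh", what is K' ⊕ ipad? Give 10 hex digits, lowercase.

44414c505e

Key "rwzfh" = 72 77 7a 66 68 is exactly B = 5 bytes: K' = 72 77 7a 66 68.
XOR each byte with 0x36: 72⊕36=44, 77⊕36=41, 7a⊕36=4c, 66⊕36=50, 68⊕36=5e.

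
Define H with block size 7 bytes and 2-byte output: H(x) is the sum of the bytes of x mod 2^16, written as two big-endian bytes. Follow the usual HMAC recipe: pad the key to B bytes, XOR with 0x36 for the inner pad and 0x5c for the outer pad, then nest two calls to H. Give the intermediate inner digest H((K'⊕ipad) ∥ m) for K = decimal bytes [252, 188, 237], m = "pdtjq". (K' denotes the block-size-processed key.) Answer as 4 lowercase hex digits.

Key decimal bytes [252, 188, 237] = fc bc ed is 3 bytes ≤ B = 7; zero-pad to 7 bytes: K' = fc bc ed 00 00 00 00.
K' ⊕ ipad = ca 8a db 36 36 36 36.
Inner input = ca 8a db 36 36 36 36 ∥ 70 64 74 6a 71.
Inner hash: sum = 202+138+219+54+54+54+54+112+100+116+106+113 = 1322 → 05 2a.

052a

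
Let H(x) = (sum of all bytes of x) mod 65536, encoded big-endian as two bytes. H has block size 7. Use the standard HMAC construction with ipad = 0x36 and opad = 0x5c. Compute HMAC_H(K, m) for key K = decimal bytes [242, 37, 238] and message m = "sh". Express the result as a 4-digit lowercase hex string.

Key decimal bytes [242, 37, 238] = f2 25 ee is 3 bytes ≤ B = 7; zero-pad to 7 bytes: K' = f2 25 ee 00 00 00 00.
K' ⊕ ipad = c4 13 d8 36 36 36 36.  K' ⊕ opad = ae 79 b2 5c 5c 5c 5c.
Inner input = (K'⊕ipad) ∥ m = c4 13 d8 36 36 36 36 ∥ 73 68.
Inner hash: sum = 196+19+216+54+54+54+54+115+104 = 866 → 03 62.
Outer input = (K'⊕opad) ∥ inner = ae 79 b2 5c 5c 5c 5c ∥ 03 62.
Outer hash (tag): sum = 174+121+178+92+92+92+92+3+98 = 942 → 03 ae.

03ae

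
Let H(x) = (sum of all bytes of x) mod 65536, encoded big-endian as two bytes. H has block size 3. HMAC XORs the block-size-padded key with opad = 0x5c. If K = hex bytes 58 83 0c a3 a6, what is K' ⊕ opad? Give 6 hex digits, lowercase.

5e6c5c

Key hex bytes 58 83 0c a3 a6 is 5 bytes > B = 3, so hash it first: H(key) = 02 30, then zero-pad to 3 bytes: K' = 02 30 00.
XOR each byte with 0x5c: 02⊕5c=5e, 30⊕5c=6c, 00⊕5c=5c.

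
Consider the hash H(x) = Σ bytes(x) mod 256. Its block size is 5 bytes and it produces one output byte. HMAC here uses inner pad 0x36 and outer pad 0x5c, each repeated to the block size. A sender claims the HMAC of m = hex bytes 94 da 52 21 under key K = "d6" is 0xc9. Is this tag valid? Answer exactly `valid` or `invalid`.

Key "d6" = 64 36 is 2 bytes ≤ B = 5; zero-pad to 5 bytes: K' = 64 36 00 00 00.
K' ⊕ ipad = 52 00 36 36 36; K' ⊕ opad = 38 6a 5c 5c 5c.
Inner hash: sum = 82+0+54+54+54+148+218+82+33 = 725; mod 256 = 213 → d5.
Outer hash (recomputed tag): sum = 56+106+92+92+92+213 = 651; mod 256 = 139 → 8b.
Recomputed tag = 8b; claimed = c9 → mismatch.

invalid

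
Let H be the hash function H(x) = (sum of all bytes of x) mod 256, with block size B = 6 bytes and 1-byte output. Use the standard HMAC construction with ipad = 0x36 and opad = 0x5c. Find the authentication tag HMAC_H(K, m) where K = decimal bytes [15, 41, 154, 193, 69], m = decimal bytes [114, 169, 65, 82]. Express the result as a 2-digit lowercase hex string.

f2

Key decimal bytes [15, 41, 154, 193, 69] = 0f 29 9a c1 45 is 5 bytes ≤ B = 6; zero-pad to 6 bytes: K' = 0f 29 9a c1 45 00.
K' ⊕ ipad = 39 1f ac f7 73 36.  K' ⊕ opad = 53 75 c6 9d 19 5c.
Inner input = (K'⊕ipad) ∥ m = 39 1f ac f7 73 36 ∥ 72 a9 41 52.
Inner hash: sum = 57+31+172+247+115+54+114+169+65+82 = 1106; mod 256 = 82 → 52.
Outer input = (K'⊕opad) ∥ inner = 53 75 c6 9d 19 5c ∥ 52.
Outer hash (tag): sum = 83+117+198+157+25+92+82 = 754; mod 256 = 242 → f2.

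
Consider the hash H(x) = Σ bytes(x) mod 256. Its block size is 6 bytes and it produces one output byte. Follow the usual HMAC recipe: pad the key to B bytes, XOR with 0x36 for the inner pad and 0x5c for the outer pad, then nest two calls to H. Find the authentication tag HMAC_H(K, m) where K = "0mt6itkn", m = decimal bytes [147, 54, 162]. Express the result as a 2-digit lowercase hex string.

b1

Key "0mt6itkn" = 30 6d 74 36 69 74 6b 6e is 8 bytes > B = 6, so hash it first: H(key) = fd, then zero-pad to 6 bytes: K' = fd 00 00 00 00 00.
K' ⊕ ipad = cb 36 36 36 36 36.  K' ⊕ opad = a1 5c 5c 5c 5c 5c.
Inner input = (K'⊕ipad) ∥ m = cb 36 36 36 36 36 ∥ 93 36 a2.
Inner hash: sum = 203+54+54+54+54+54+147+54+162 = 836; mod 256 = 68 → 44.
Outer input = (K'⊕opad) ∥ inner = a1 5c 5c 5c 5c 5c ∥ 44.
Outer hash (tag): sum = 161+92+92+92+92+92+68 = 689; mod 256 = 177 → b1.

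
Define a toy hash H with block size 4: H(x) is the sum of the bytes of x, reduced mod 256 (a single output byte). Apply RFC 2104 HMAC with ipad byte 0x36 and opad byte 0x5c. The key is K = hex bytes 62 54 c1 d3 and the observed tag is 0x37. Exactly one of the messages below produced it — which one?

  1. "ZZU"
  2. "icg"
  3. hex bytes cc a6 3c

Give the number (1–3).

Key hex bytes 62 54 c1 d3 is exactly B = 4 bytes: K' = 62 54 c1 d3.
K' ⊕ ipad = 54 62 f7 e5; K' ⊕ opad = 3e 08 9d 8f.
m1: inner = H(54 62 f7 e5 5a 5a 55) = 9b; tag = H(3e 08 9d 8f 9b) = 0d
m2: inner = H(54 62 f7 e5 69 63 67) = c5; tag = H(3e 08 9d 8f c5) = 37 ← matches
m3: inner = H(54 62 f7 e5 cc a6 3c) = 40; tag = H(3e 08 9d 8f 40) = b2

2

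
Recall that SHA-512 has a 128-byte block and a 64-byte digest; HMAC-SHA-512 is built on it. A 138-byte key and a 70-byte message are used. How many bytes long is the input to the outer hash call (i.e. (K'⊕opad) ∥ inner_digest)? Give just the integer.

Key is 138 > 128 bytes, so it is hashed to 64 bytes then zero-padded to 128: |K'| = 128.
Outer input = (K'⊕opad) ∥ H(inner) → 128 + 64 = 192 bytes.

192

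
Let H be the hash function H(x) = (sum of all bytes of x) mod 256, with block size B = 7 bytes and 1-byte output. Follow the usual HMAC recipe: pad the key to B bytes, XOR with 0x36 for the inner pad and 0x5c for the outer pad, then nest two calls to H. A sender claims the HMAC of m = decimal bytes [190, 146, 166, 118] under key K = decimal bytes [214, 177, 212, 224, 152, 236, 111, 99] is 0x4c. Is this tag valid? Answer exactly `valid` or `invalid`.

Key decimal bytes [214, 177, 212, 224, 152, 236, 111, 99] = d6 b1 d4 e0 98 ec 6f 63 is 8 bytes > B = 7, so hash it first: H(key) = 91, then zero-pad to 7 bytes: K' = 91 00 00 00 00 00 00.
K' ⊕ ipad = a7 36 36 36 36 36 36; K' ⊕ opad = cd 5c 5c 5c 5c 5c 5c.
Inner hash: sum = 167+54+54+54+54+54+54+190+146+166+118 = 1111; mod 256 = 87 → 57.
Outer hash (recomputed tag): sum = 205+92+92+92+92+92+92+87 = 844; mod 256 = 76 → 4c.
Recomputed tag = 4c; claimed = 4c → match.

valid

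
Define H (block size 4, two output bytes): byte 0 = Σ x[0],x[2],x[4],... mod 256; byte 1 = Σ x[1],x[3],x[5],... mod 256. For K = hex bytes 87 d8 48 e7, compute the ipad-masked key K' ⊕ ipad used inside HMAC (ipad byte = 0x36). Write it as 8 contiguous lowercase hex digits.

b1ee7ed1

Key hex bytes 87 d8 48 e7 is exactly B = 4 bytes: K' = 87 d8 48 e7.
XOR each byte with 0x36: 87⊕36=b1, d8⊕36=ee, 48⊕36=7e, e7⊕36=d1.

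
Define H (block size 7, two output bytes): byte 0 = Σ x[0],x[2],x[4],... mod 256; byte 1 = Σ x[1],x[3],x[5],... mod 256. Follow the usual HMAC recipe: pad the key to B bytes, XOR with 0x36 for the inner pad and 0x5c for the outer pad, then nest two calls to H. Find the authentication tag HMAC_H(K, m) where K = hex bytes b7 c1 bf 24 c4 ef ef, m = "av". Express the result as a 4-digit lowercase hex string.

5c13

Key hex bytes b7 c1 bf 24 c4 ef ef is exactly B = 7 bytes: K' = b7 c1 bf 24 c4 ef ef.
K' ⊕ ipad = 81 f7 89 12 f2 d9 d9.  K' ⊕ opad = eb 9d e3 78 98 b3 b3.
Inner input = (K'⊕ipad) ∥ m = 81 f7 89 12 f2 d9 d9 ∥ 61 76.
Inner hash: even-index sum = 843 mod 256 = 75; odd-index sum = 579 mod 256 = 67 → 4b 43.
Outer input = (K'⊕opad) ∥ inner = eb 9d e3 78 98 b3 b3 ∥ 4b 43.
Outer hash (tag): even-index sum = 860 mod 256 = 92; odd-index sum = 531 mod 256 = 19 → 5c 13.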